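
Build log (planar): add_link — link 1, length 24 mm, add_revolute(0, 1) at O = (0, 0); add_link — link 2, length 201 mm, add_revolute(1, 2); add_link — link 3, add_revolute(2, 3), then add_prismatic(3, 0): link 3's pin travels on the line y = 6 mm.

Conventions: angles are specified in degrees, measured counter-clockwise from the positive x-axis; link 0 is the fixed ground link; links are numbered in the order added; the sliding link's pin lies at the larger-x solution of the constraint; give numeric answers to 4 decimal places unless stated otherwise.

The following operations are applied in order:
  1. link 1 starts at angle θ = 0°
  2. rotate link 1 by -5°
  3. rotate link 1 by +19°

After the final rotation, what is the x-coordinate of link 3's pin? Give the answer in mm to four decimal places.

geometry: r = 24 mm, L = 201 mm, e = 6 mm; θ starts at 0°
rotate link 1 by -5°: θ ← 0° -5° = -5°
rotate link 1 by +19°: θ ← -5° +19° = 14°
crank pin P = (r cos θ, r sin θ) = (23.287097, 5.806125)
h = r sin θ − e = 5.806125 − 6 = -0.193875
x = r cos θ + √(L² − h²) = 23.287097 + 200.999906 = 224.287004

224.2870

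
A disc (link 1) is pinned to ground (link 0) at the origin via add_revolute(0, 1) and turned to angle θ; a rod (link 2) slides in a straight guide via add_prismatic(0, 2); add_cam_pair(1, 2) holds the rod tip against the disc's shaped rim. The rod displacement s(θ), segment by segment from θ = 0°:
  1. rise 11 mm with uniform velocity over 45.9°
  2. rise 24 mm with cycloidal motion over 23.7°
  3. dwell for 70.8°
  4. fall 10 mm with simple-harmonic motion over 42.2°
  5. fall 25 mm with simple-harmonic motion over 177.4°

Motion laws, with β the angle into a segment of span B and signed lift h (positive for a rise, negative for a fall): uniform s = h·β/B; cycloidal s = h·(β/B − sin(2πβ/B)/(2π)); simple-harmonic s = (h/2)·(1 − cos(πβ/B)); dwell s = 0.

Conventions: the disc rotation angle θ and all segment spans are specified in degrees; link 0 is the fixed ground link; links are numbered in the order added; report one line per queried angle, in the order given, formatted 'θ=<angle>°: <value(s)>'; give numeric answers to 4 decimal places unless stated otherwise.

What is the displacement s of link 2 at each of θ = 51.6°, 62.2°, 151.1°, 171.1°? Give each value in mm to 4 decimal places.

segment 1 (0° to 45.9°, uniform, h = 11) is passed completely: s = 0.0000 + (11) = 11.0000
θ = 51.6° falls in segment 2 (45.9° to 69.6°, cycloidal, h = 24): β = 51.6 − 45.9 = 5.7°, B = 23.7°; Δs = 24·(0.2405 − sin(2π·0.2405)/(2π)) = 1.9592; s = 11.0000 + 1.9592 = 12.9592
θ = 62.2° falls in segment 2 (45.9° to 69.6°, cycloidal, h = 24): β = 62.2 − 45.9 = 16.3°, B = 23.7°; Δs = 24·(0.6878 − sin(2π·0.6878)/(2π)) = 20.0377; s = 11.0000 + 20.0377 = 31.0377
segment 2 (45.9° to 69.6°, cycloidal, h = 24) is passed completely: s = 11.0000 + (24) = 35.0000
segment 3 (69.6° to 140.4°, dwell): s unchanged at 35.0000
θ = 151.1° falls in segment 4 (140.4° to 182.6°, simple-harmonic, h = -10): β = 151.1 − 140.4 = 10.7°, B = 42.2°; Δs = -10/2·(1 − cos(π·0.2536)) = -1.5042; s = 35.0000 − 1.5042 = 33.4958
θ = 171.1° falls in segment 4 (140.4° to 182.6°, simple-harmonic, h = -10): β = 171.1 − 140.4 = 30.7°, B = 42.2°; Δs = -10/2·(1 − cos(π·0.7275)) = -8.2769; s = 35.0000 − 8.2769 = 26.7231

θ=51.6°: 12.9592
θ=62.2°: 31.0377
θ=151.1°: 33.4958
θ=171.1°: 26.7231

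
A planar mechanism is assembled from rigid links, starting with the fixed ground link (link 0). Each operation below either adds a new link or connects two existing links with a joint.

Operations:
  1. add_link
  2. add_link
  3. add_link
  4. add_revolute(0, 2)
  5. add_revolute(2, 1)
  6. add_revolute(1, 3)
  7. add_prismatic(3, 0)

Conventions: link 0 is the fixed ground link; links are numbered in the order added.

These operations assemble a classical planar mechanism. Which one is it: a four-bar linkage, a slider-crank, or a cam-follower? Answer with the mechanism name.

links: 4 (incl. ground); joints: 3 revolute, 1 prismatic, 0 higher (cam) pair, forming one closed loop
4 links, 3 revolutes + 1 prismatic in one loop → slider-crank

slider-crank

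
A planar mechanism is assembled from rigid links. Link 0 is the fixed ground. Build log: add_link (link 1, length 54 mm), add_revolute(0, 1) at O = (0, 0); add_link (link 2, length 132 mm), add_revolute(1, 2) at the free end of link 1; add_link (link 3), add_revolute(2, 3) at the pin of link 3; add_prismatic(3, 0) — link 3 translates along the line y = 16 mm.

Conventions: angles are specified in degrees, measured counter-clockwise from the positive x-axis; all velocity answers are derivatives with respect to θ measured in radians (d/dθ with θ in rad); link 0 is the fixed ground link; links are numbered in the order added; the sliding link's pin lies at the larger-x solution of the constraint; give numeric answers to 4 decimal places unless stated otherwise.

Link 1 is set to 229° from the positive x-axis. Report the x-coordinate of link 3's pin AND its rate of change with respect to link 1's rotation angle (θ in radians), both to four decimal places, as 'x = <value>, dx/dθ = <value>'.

geometry: r = 54 mm, L = 132 mm, e = 16 mm
crank pin P = (r cos θ, r sin θ) = (-35.427188, -40.754317)
h = r sin θ − e = -40.754317 − 16 = -56.754317
x = r cos θ + √(L² − h²) = -35.427188 + 119.176120 = 83.748932
dx/dθ = −r sin θ − h·r cos θ/√(L² − h²) (θ in radians; h = -56.754317) = 23.883103

x = 83.7489, dx/dθ = 23.8831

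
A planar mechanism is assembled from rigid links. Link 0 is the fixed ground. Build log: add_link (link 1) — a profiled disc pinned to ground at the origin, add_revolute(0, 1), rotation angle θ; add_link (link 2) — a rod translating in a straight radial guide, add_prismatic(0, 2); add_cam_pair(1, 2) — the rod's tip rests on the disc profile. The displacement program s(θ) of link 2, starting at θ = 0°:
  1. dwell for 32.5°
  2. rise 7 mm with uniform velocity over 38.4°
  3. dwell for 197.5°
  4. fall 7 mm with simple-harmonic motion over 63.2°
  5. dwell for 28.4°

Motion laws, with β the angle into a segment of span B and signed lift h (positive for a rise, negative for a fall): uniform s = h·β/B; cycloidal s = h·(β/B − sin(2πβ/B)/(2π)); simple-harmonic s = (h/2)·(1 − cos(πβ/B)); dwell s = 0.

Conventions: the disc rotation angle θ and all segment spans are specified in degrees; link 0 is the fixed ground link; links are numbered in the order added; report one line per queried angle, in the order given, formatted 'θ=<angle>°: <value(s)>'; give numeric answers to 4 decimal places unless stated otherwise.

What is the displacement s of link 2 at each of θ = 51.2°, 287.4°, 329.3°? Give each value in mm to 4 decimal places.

seg 1 [0°–32.5°] dwell: s stays 0.0000
seg 2 [32.5°–70.9°] uniform, h=7: θ=51.2° here. β=18.7, B=38.4. 7·18.7/38.4 = 3.4089 → s = 3.4089
seg 2 [32.5°–70.9°] uniform, h=7: full span → s += 7 → s = 7.0000
seg 3 [70.9°–268.4°] dwell: s stays 7.0000
seg 4 [268.4°–331.6°] simple-harmonic, h=-7: θ=287.4° here. β=19, B=63.2. -7/2·(1 − cos(π·0.3006)) = -1.4484 → s = 5.5516
seg 4 [268.4°–331.6°] simple-harmonic, h=-7: θ=329.3° here. β=60.9, B=63.2. -7/2·(1 − cos(π·0.9636)) = -6.9772 → s = 0.0228

θ=51.2°: 3.4089
θ=287.4°: 5.5516
θ=329.3°: 0.0228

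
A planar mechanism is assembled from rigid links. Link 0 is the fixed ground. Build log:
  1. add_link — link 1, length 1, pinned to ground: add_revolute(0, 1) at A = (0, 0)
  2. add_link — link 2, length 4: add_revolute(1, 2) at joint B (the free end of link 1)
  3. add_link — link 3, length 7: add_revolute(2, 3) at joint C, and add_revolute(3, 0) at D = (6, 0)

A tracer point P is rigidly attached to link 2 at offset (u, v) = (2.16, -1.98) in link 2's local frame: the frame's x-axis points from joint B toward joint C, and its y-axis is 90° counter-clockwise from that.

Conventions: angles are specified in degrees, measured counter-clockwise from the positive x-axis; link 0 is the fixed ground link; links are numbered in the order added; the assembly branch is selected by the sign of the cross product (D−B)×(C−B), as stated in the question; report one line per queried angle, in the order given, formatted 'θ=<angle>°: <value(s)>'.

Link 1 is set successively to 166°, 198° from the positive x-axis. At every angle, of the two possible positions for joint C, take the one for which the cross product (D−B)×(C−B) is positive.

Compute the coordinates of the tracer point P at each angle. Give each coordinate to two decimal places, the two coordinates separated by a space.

A=(0,0), D=(6.00,0)
θ=166°: B = A + 1.00·(cos166°, sin166°) = (-0.9703, 0.2419)
θ=166°: |BD| = 6.9745
θ=166°: circle(B,4.00) ∩ circle(D,7.00): a=1.1215, h=3.8396
θ=166°:   candidates: C₊=(0.2837,4.0403) cross=26.779; C₋=(0.0173,-3.6342) cross=-26.779
θ=166°:   branch + wants cross > 0 → take C=(0.2837,4.0403) (cross=26.779)
θ=166°: ex = (C−B)/|BC| = (0.3135,0.9496); ey = (-0.9496,0.3135)
θ=166°: P = B + 2.16·ex + -1.98·ey = (1.5870,1.6723)
θ=198°: B = A + 1.00·(cos198°, sin198°) = (-0.9511, -0.3090)
θ=198°: |BD| = 6.9579
θ=198°: circle(B,4.00) ∩ circle(D,7.00): a=1.1076, h=3.8436
θ=198°:   candidates: C₊=(-0.0153,3.5800) cross=26.744; C₋=(0.3261,-4.0996) cross=-26.744
θ=198°:   branch + wants cross > 0 → take C=(-0.0153,3.5800) (cross=26.744)
θ=198°: ex = (C−B)/|BC| = (0.2339,0.9723); ey = (-0.9723,0.2339)
θ=198°: P = B + 2.16·ex + -1.98·ey = (1.4793,1.3278)

θ=166°: 1.59 1.67
θ=198°: 1.48 1.33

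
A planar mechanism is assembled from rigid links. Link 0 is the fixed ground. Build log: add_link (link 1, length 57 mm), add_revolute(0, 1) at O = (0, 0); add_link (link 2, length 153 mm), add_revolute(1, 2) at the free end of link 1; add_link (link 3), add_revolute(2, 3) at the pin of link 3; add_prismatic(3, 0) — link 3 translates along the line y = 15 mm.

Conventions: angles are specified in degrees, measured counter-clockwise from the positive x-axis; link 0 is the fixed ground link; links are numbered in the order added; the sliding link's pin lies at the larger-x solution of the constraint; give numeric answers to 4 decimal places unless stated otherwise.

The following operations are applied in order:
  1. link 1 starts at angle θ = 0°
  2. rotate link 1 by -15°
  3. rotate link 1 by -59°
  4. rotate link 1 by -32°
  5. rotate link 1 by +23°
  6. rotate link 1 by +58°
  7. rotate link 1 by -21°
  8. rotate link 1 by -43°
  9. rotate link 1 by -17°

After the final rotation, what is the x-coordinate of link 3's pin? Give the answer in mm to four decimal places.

geometry: r = 57 mm, L = 153 mm, e = 15 mm; θ starts at 0°
rotate link 1 by -15°: θ ← 0° -15° = -15°
rotate link 1 by -59°: θ ← -15° -59° = -74°
rotate link 1 by -32°: θ ← -74° -32° = -106°
rotate link 1 by +23°: θ ← -106° +23° = -83°
rotate link 1 by +58°: θ ← -83° +58° = -25°
rotate link 1 by -21°: θ ← -25° -21° = -46°
rotate link 1 by -43°: θ ← -46° -43° = -89°
rotate link 1 by -17°: θ ← -89° -17° = -106°
crank pin P = (r cos θ, r sin θ) = (-15.711329, -54.791917)
h = r sin θ − e = -54.791917 − 15 = -69.791917
x = r cos θ + √(L² − h²) = -15.711329 + 136.154649 = 120.443319

120.4433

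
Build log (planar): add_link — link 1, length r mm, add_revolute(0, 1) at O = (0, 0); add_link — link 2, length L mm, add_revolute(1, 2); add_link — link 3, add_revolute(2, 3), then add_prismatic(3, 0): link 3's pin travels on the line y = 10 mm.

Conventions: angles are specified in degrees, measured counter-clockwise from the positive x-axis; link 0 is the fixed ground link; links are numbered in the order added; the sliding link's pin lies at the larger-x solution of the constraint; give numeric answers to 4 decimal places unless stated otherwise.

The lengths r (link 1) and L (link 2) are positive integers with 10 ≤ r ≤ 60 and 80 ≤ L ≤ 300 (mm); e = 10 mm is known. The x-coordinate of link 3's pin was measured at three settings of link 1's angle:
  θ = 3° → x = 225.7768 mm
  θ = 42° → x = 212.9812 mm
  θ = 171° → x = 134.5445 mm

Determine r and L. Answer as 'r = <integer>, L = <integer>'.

constraint per measurement: (x − r cos θ)² + (r sin θ − e)² = L²
subtracting the θ₁ and θ₂ equations cancels the r² and L² terms:
r = (x₁² − x₂²) / (2[(x₁cos θ₁ + e sin θ₁) − (x₂cos θ₂ + e sin θ₂)]) = 46.0000 → r = 46
L² = (x₁ − r cos θ₁)² + (r sin θ₁ − e)² = 32400.0153 → L = 180.0000 → L = 180
check at θ₃=171°: x = 134.5445 (printed 134.5445) ✓

r = 46, L = 180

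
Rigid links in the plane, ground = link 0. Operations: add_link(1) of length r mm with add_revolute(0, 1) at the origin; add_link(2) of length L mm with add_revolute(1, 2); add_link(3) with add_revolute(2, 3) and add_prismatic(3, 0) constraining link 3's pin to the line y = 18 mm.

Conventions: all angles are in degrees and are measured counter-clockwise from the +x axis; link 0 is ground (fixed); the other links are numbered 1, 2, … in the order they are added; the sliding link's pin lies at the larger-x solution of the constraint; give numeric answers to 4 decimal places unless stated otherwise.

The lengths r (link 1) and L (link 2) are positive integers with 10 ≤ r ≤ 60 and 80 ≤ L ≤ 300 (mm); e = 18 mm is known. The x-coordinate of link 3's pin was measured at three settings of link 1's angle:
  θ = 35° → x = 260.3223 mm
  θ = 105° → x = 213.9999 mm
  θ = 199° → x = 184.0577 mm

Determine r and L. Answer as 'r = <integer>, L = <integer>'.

constraint per measurement: (x − r cos θ)² + (r sin θ − e)² = L²
subtracting the θ₁ and θ₂ equations cancels the r² and L² terms:
r = (x₁² − x₂²) / (2[(x₁cos θ₁ + e sin θ₁) − (x₂cos θ₂ + e sin θ₂)]) = 42.0000 → r = 42
L² = (x₁ − r cos θ₁)² + (r sin θ₁ − e)² = 51075.9946 → L = 226.0000 → L = 226
check at θ₃=199°: x = 184.0577 (printed 184.0577) ✓

r = 42, L = 226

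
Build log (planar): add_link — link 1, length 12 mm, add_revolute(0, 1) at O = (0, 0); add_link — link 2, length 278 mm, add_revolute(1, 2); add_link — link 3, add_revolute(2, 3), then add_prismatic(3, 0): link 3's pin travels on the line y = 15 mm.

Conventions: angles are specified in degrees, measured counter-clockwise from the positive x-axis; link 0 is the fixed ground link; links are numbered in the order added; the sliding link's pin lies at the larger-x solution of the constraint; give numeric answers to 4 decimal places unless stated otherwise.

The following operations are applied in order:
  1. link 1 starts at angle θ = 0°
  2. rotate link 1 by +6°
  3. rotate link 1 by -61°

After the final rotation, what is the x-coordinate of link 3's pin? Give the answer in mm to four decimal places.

geometry: r = 12 mm, L = 278 mm, e = 15 mm; θ starts at 0°
rotate link 1 by +6°: θ ← 0° +6° = 6°
rotate link 1 by -61°: θ ← 6° -61° = -55°
crank pin P = (r cos θ, r sin θ) = (6.882917, -9.829825)
h = r sin θ − e = -9.829825 − 15 = -24.829825
x = r cos θ + √(L² − h²) = 6.882917 + 276.888930 = 283.771848

283.7718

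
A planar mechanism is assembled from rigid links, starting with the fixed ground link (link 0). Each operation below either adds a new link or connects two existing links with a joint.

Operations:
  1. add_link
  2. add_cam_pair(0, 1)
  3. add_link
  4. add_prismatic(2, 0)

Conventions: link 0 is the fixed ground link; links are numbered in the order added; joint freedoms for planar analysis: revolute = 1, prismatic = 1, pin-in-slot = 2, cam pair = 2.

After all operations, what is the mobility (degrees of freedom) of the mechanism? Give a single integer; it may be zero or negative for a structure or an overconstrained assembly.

L=1 J1=0 J2=0
add link → L=2 J1=0 J2=0
C@0,1 dof=2 J2 → L=2 J1=0 J2=1
add link → L=3 J1=0 J2=1
P@2,0 dof=1 J1 → L=3 J1=1 J2=1
M=3(L−1)−2J1−J2=3·2−2·1−1=3

M = 3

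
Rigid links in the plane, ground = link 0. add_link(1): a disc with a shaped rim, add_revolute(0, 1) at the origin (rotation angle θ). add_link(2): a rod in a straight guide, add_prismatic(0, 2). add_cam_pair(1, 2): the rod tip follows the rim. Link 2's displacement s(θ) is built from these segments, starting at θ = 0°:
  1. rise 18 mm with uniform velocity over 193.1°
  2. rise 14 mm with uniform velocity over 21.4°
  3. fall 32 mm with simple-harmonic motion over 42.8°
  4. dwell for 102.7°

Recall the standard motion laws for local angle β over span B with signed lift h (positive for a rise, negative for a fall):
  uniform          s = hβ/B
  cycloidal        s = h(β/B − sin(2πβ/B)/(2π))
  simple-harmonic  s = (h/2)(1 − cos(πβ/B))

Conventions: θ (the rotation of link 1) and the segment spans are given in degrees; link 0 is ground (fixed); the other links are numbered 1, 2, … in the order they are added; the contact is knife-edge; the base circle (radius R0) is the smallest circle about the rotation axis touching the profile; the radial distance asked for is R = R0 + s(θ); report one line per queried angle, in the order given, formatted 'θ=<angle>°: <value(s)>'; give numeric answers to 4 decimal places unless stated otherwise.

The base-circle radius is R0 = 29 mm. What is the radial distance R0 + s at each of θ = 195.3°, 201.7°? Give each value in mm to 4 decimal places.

segment 1 (0° to 193.1°, uniform, h = 18) is passed completely: s = 0.0000 + (18) = 18.0000
θ = 195.3° falls in segment 2 (193.1° to 214.5°, uniform, h = 14): β = 195.3 − 193.1 = 2.2°, B = 21.4°; Δs = 14·2.2/21.4 = 1.4393; s = 18.0000 + 1.4393 = 19.4393
θ = 201.7° falls in segment 2 (193.1° to 214.5°, uniform, h = 14): β = 201.7 − 193.1 = 8.6°, B = 21.4°; Δs = 14·8.6/21.4 = 5.6262; s = 18.0000 + 5.6262 = 23.6262
θ=195.3°: R = R0 + s = 29 + 19.4393 = 48.4393
θ=201.7°: R = R0 + s = 29 + 23.6262 = 52.6262

θ=195.3°: 48.4393
θ=201.7°: 52.6262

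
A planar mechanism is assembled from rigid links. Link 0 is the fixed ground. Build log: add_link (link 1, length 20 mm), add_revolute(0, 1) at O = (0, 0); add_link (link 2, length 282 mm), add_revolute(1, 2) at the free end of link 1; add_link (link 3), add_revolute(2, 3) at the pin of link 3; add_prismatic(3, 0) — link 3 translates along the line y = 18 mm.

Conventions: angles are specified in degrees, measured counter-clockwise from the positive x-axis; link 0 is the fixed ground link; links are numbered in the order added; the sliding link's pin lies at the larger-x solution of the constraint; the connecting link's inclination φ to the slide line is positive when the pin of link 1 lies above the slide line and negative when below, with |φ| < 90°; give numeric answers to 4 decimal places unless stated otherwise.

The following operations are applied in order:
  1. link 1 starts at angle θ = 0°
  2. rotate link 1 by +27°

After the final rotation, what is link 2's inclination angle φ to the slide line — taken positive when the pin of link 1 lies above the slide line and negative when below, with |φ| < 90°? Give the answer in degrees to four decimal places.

geometry: r = 20 mm, L = 282 mm, e = 18 mm; θ starts at 0°
rotate link 1 by +27°: θ ← 0° +27° = 27°
h = r sin θ − e = 9.079810 − 18 = -8.920190
sin φ = h / L = -8.920190 / 282 = -0.03163188
φ = arcsin(-0.03163188) = -1.812676°

-1.8127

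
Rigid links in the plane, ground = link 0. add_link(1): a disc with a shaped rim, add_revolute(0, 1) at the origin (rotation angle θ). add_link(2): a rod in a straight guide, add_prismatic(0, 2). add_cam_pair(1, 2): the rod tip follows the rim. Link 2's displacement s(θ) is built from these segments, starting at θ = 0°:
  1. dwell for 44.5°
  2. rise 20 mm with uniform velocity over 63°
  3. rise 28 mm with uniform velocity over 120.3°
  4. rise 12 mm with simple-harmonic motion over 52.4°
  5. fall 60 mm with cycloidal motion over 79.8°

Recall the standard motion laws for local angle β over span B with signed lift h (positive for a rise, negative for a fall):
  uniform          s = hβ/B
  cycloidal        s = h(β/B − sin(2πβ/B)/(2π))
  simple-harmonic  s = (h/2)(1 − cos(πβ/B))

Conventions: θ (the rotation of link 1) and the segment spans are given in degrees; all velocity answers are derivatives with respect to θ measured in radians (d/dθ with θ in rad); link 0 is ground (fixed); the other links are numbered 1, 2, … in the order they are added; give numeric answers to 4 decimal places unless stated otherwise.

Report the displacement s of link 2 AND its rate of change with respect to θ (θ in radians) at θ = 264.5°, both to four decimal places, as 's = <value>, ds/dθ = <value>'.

segment 1 (0° to 44.5°, dwell): s unchanged at 0.0000
segment 2 (44.5° to 107.5°, uniform, h = 20) is passed completely: s = 0.0000 + (20) = 20.0000
segment 3 (107.5° to 227.8°, uniform, h = 28) is passed completely: s = 20.0000 + (28) = 48.0000
θ = 264.5° falls in segment 4 (227.8° to 280.2°, simple-harmonic, h = 12): β = 264.5 − 227.8 = 36.7°, B = 52.4°; Δs = 12/2·(1 − cos(π·0.7004)) = 9.5325; s = 48.0000 + 9.5325 = 57.5325
velocity in seg [227.8°–280.2°] (simple-harmonic), θ in radians: β = 36.7° = 0.6405 rad, B = 52.4° = 0.9146 rad; ds/dθ = (πh/(2B)) sin(πβ/B) = (π·12/(2·0.9146)) sin(π·0.7004) = 16.659858 mm/rad

s = 57.5325, ds/dθ = 16.6599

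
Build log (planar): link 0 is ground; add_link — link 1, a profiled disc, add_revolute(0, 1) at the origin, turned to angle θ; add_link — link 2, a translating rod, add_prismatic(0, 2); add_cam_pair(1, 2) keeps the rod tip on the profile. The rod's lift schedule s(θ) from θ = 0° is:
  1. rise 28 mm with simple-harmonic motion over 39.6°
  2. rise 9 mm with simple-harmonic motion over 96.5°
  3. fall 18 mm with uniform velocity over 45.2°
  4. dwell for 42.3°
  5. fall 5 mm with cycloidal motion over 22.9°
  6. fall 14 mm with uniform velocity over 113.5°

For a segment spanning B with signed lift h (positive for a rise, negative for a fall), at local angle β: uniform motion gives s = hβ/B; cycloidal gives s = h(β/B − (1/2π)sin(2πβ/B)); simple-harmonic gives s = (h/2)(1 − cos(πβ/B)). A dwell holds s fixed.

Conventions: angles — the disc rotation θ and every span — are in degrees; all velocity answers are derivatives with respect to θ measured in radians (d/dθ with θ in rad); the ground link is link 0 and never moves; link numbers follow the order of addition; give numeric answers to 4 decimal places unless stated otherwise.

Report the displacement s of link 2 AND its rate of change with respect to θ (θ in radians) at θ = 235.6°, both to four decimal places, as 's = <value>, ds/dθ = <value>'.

seg 1 [0°–39.6°] simple-harmonic, h=28: full span → s += 28 → s = 28.0000
seg 2 [39.6°–136.1°] simple-harmonic, h=9: full span → s += 9 → s = 37.0000
seg 3 [136.1°–181.3°] uniform, h=-18: full span → s += -18 → s = 19.0000
seg 4 [181.3°–223.6°] dwell: s stays 19.0000
seg 5 [223.6°–246.5°] cycloidal, h=-5: θ=235.6° here. β=12, B=22.9. -5·(0.5240 − sin(2π·0.5240)/(2π)) = -2.7397 → s = 16.2603
velocity in seg [223.6°–246.5°] (cycloidal), θ in radians: β = 12° = 0.2094 rad, B = 22.9° = 0.3997 rad; ds/dθ = (h/B)(1 − cos(2πβ/B)) = ((-5)/0.3997)(1 − cos(2π·0.5240)) = -24.877818 mm/rad

s = 16.2603, ds/dθ = -24.8778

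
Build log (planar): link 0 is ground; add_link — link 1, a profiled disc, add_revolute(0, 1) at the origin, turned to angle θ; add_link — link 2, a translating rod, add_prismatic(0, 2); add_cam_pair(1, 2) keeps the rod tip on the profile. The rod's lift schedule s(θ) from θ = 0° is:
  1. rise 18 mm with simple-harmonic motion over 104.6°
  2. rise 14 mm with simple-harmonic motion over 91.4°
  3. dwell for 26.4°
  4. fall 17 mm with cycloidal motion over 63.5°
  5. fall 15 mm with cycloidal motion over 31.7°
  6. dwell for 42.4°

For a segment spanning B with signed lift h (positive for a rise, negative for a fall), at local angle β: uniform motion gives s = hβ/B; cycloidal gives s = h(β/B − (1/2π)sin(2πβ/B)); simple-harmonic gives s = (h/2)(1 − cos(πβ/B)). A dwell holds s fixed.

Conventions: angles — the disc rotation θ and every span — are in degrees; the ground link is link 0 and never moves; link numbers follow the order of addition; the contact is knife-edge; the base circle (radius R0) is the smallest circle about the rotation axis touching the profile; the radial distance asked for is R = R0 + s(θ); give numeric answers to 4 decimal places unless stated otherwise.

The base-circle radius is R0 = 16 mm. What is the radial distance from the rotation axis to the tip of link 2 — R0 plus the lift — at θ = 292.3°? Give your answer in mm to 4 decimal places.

seg 1 [0°–104.6°] simple-harmonic, h=18: full span → s += 18 → s = 18.0000
seg 2 [104.6°–196°] simple-harmonic, h=14: full span → s += 14 → s = 32.0000
seg 3 [196°–222.4°] dwell: s stays 32.0000
seg 4 [222.4°–285.9°] cycloidal, h=-17: full span → s += -17 → s = 15.0000
seg 5 [285.9°–317.6°] cycloidal, h=-15: θ=292.3° here. β=6.4, B=31.7. -15·(0.2019 − sin(2π·0.2019)/(2π)) = -0.7493 → s = 14.2507
R = R0 + s = 16 + 14.2507 = 30.2507

30.2507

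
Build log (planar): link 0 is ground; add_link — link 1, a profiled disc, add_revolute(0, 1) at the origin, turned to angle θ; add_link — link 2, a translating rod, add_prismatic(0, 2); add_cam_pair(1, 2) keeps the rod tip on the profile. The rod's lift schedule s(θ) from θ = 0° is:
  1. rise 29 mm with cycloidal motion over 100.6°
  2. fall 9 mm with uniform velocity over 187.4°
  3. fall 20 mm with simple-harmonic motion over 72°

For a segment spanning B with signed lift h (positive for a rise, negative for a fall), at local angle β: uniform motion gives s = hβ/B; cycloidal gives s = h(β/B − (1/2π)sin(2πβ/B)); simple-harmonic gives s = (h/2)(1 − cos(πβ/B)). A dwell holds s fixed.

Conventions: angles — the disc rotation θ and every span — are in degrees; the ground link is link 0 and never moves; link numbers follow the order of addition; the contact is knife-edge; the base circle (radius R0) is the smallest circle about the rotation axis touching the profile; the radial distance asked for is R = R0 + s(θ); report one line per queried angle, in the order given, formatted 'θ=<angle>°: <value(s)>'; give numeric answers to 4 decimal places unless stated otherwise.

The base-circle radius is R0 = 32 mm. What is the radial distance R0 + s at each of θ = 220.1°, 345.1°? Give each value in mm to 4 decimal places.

seg 1 [0°–100.6°] cycloidal, h=29: full span → s += 29 → s = 29.0000
seg 2 [100.6°–288°] uniform, h=-9: θ=220.1° here. β=119.5, B=187.4. -9·119.5/187.4 = -5.7391 → s = 23.2609
seg 2 [100.6°–288°] uniform, h=-9: full span → s += -9 → s = 20.0000
seg 3 [288°–360°] simple-harmonic, h=-20: θ=345.1° here. β=57.1, B=72. -20/2·(1 − cos(π·0.7931)) = -17.9600 → s = 2.0400
θ=220.1°: R = R0 + s = 32 + 23.2609 = 55.2609
θ=345.1°: R = R0 + s = 32 + 2.0400 = 34.0400

θ=220.1°: 55.2609
θ=345.1°: 34.0400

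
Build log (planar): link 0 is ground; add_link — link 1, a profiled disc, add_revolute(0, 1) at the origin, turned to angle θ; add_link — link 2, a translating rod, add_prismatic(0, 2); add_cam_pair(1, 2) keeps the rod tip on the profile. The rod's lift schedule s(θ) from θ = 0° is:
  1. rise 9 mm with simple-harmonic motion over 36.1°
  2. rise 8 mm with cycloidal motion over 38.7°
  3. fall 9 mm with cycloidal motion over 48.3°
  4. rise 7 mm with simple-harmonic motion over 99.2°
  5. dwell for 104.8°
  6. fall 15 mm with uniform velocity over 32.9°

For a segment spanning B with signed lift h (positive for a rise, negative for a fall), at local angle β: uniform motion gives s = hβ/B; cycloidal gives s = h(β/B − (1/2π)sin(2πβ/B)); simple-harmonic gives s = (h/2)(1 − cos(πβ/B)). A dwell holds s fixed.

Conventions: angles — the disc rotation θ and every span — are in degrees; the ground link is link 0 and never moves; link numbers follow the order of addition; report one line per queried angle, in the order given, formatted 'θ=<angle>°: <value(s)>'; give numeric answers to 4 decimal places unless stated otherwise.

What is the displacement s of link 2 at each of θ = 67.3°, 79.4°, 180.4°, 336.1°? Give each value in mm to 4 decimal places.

seg 1 [0°–36.1°] simple-harmonic, h=9: full span → s += 9 → s = 9.0000
seg 2 [36.1°–74.8°] cycloidal, h=8: θ=67.3° here. β=31.2, B=38.7. 8·(0.8062 − sin(2π·0.8062)/(2π)) = 7.6443 → s = 16.6443
seg 2 [36.1°–74.8°] cycloidal, h=8: full span → s += 8 → s = 17.0000
seg 3 [74.8°–123.1°] cycloidal, h=-9: θ=79.4° here. β=4.6, B=48.3. -9·(0.0952 − sin(2π·0.0952)/(2π)) = -0.0502 → s = 16.9498
seg 3 [74.8°–123.1°] cycloidal, h=-9: full span → s += -9 → s = 8.0000
seg 4 [123.1°–222.3°] simple-harmonic, h=7: θ=180.4° here. β=57.3, B=99.2. 7/2·(1 − cos(π·0.5776)) = 4.3451 → s = 12.3451
seg 4 [123.1°–222.3°] simple-harmonic, h=7: full span → s += 7 → s = 15.0000
seg 5 [222.3°–327.1°] dwell: s stays 15.0000
seg 6 [327.1°–360°] uniform, h=-15: θ=336.1° here. β=9, B=32.9. -15·9/32.9 = -4.1033 → s = 10.8967

θ=67.3°: 16.6443
θ=79.4°: 16.9498
θ=180.4°: 12.3451
θ=336.1°: 10.8967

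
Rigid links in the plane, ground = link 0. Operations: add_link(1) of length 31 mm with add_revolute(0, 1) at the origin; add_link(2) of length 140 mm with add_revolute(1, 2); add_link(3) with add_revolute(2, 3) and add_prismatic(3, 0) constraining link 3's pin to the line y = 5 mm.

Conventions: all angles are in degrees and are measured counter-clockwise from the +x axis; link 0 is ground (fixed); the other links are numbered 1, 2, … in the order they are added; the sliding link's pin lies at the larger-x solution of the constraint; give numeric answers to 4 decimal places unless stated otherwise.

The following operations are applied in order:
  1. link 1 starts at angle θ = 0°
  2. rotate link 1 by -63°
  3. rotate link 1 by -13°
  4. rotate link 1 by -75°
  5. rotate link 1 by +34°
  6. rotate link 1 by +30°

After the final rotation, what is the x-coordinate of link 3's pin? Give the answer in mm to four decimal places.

geometry: r = 31 mm, L = 140 mm, e = 5 mm; θ starts at 0°
rotate link 1 by -63°: θ ← 0° -63° = -63°
rotate link 1 by -13°: θ ← -63° -13° = -76°
rotate link 1 by -75°: θ ← -76° -75° = -151°
rotate link 1 by +34°: θ ← -151° +34° = -117°
rotate link 1 by +30°: θ ← -117° +30° = -87°
crank pin P = (r cos θ, r sin θ) = (1.622415, -30.957516)
h = r sin θ − e = -30.957516 − 5 = -35.957516
x = r cos θ + √(L² − h²) = 1.622415 + 135.303574 = 136.925988

136.9260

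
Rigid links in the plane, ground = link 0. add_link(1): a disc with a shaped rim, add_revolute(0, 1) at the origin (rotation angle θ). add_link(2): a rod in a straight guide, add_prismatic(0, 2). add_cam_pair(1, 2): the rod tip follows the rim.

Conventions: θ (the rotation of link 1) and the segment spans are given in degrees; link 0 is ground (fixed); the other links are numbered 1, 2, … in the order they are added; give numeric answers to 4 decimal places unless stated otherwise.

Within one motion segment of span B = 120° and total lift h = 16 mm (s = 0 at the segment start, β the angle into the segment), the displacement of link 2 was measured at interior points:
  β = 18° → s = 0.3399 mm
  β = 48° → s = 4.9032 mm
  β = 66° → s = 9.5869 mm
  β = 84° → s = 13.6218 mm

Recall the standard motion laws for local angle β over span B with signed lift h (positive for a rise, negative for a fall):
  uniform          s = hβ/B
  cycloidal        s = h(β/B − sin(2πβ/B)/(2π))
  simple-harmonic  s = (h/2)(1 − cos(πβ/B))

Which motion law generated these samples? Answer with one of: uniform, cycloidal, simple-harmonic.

candidates at β/B = r: uniform s = h·r (linear in β); cycloidal s = h·(r − sin(2πr)/(2π)); simple-harmonic s = (h/2)(1 − cos(πr))
β=18°: printed 0.3399 | uniform 2.4000, cycloidal 0.3399, simple-harmonic 0.8719
β=48°: printed 4.9032 | uniform 6.4000, cycloidal 4.9032, simple-harmonic 5.5279
β=66°: printed 9.5869 | uniform 8.8000, cycloidal 9.5869, simple-harmonic 9.2515
β=84°: printed 13.6218 | uniform 11.2000, cycloidal 13.6218, simple-harmonic 12.7023
only one law matches every sample → cycloidal

cycloidal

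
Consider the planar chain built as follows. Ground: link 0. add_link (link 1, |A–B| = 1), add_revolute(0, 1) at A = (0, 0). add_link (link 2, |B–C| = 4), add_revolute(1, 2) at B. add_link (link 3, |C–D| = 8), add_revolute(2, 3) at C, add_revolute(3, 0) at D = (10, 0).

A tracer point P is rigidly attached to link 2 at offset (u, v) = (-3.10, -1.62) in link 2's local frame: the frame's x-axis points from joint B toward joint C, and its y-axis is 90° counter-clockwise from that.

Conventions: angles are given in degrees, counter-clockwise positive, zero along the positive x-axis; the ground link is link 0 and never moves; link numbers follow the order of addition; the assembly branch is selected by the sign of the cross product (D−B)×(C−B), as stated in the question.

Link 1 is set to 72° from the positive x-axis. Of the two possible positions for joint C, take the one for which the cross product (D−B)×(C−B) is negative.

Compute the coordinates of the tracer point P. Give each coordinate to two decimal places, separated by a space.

A=(0,0), D=(10.00,0)
B = A + 1.00·(cos72°, sin72°) = (0.3090, 0.9511)
|BD| = 9.7375
circle(B,4.00) ∩ circle(D,8.00): a=2.4041, h=3.1969
  candidates: C₊=(3.0138,3.8979) cross=31.130; C₋=(2.3894,-2.4654) cross=-31.130
  branch - wants cross < 0 → take C=(2.3894,-2.4654) (cross=-31.130)
ex = (C−B)/|BC| = (0.5201,-0.8541); ey = (0.8541,0.5201)
P = B + -3.10·ex + -1.62·ey = (-2.6869,2.7563)

-2.69 2.76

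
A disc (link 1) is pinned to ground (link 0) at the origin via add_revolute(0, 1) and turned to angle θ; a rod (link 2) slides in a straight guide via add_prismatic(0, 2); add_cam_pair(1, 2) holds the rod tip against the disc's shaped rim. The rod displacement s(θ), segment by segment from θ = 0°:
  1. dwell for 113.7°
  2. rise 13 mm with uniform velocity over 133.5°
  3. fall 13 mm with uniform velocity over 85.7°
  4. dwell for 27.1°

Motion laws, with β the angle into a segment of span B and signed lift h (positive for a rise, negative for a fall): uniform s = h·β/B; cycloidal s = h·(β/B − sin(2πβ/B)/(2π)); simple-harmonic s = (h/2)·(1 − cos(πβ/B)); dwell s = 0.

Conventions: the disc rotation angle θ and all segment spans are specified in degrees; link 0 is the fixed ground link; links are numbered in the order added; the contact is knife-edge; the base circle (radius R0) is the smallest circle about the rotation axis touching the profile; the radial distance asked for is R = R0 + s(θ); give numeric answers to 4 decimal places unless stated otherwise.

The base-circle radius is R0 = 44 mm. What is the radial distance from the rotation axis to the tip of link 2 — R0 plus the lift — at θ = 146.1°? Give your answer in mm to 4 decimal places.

segment 1 (0° to 113.7°, dwell): s unchanged at 0.0000
θ = 146.1° falls in segment 2 (113.7° to 247.2°, uniform, h = 13): β = 146.1 − 113.7 = 32.4°, B = 133.5°; Δs = 13·32.4/133.5 = 3.1551; s = 0.0000 + 3.1551 = 3.1551
R = R0 + s = 44 + 3.1551 = 47.1551

47.1551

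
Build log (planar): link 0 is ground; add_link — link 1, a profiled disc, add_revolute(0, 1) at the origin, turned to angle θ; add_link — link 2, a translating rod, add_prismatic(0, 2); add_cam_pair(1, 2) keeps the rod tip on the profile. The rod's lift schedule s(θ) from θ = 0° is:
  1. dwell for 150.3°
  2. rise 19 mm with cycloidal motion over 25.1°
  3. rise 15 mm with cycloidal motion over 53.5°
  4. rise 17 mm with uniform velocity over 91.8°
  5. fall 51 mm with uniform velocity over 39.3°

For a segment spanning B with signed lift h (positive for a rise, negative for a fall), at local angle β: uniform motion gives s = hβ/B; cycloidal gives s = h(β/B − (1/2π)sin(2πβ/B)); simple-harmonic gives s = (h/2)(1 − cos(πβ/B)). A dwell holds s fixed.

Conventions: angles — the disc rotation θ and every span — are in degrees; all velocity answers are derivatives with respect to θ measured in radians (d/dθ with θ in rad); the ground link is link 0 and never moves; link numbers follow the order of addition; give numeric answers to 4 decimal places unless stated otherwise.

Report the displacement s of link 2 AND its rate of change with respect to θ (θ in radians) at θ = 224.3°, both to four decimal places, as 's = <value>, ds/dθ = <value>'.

seg 1 [0°–150.3°] dwell: s stays 0.0000
seg 2 [150.3°–175.4°] cycloidal, h=19: full span → s += 19 → s = 19.0000
seg 3 [175.4°–228.9°] cycloidal, h=15: θ=224.3° here. β=48.9, B=53.5. 15·(0.9140 − sin(2π·0.9140)/(2π)) = 14.9382 → s = 33.9382
velocity in seg [175.4°–228.9°] (cycloidal), θ in radians: β = 48.9° = 0.8535 rad, B = 53.5° = 0.9338 rad; ds/dθ = (h/B)(1 − cos(2πβ/B)) = (15/0.9338)(1 − cos(2π·0.9140)) = 2.287755 mm/rad

s = 33.9382, ds/dθ = 2.2878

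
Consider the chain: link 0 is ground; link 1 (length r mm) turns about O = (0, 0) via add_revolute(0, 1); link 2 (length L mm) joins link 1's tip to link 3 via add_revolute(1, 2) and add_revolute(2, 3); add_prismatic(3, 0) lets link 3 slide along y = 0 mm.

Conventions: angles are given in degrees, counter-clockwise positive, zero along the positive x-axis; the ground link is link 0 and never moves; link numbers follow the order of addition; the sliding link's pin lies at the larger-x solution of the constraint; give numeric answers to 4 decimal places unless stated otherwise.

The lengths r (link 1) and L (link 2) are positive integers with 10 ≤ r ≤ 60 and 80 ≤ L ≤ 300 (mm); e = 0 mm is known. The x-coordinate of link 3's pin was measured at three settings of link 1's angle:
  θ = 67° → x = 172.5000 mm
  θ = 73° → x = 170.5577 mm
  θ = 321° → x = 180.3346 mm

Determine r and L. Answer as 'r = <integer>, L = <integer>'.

constraint per measurement: (x − r cos θ)² + (r sin θ − e)² = L²
subtracting the θ₁ and θ₂ equations cancels the r² and L² terms:
r = (x₁² − x₂²) / (2[(x₁cos θ₁ + e sin θ₁) − (x₂cos θ₂ + e sin θ₂)]) = 18.9999 → r = 19
L² = (x₁ − r cos θ₁)² + (r sin θ₁ − e)² = 27556.0075 → L = 166.0000 → L = 166
check at θ₃=321°: x = 180.3346 (printed 180.3346) ✓

r = 19, L = 166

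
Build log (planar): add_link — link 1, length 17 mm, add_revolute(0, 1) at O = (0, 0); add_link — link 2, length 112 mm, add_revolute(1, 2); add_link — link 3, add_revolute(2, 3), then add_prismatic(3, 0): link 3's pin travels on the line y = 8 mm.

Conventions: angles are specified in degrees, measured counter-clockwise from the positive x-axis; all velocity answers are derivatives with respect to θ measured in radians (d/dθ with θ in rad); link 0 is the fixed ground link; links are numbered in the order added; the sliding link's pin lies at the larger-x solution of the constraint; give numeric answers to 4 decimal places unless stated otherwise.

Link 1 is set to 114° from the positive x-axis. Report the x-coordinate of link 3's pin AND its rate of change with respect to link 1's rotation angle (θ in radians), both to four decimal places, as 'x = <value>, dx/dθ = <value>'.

geometry: r = 17 mm, L = 112 mm, e = 8 mm
crank pin P = (r cos θ, r sin θ) = (-6.914523, 15.530273)
h = r sin θ − e = 15.530273 − 8 = 7.530273
x = r cos θ + √(L² − h²) = -6.914523 + 111.746566 = 104.832043
dx/dθ = −r sin θ − h·r cos θ/√(L² − h²) (θ in radians; h = 7.530273) = -15.064323

x = 104.8320, dx/dθ = -15.0643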